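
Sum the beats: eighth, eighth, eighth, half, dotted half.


Let's work it out.
Beat values:
  eighth = 0.5 beats
  eighth = 0.5 beats
  eighth = 0.5 beats
  half = 2 beats
  dotted half = 3 beats
Sum = 0.5 + 0.5 + 0.5 + 2 + 3
= 6.5 beats


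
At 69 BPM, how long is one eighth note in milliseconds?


Solution.
One quarter-note beat = 60000 / BPM = 60000 / 69 ms
Eighth note = 1/2 × quarter note
Duration = 1/2 × 60000 / 69 = 30000 / 69
= 434.8 ms


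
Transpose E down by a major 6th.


Step by step:
major 6th: 6 letter names, 9 semitones
Letter: E - 5 → G
Pitch: E - 9 semitones, spelled as a G → G
= G


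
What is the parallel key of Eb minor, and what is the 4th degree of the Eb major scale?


Solution.
Parallel keys share the same tonic but differ in mode
Eb minor → parallel is Eb major
Eb major scale: Eb F G Ab Bb C D
= Eb major; 4th degree = Ab


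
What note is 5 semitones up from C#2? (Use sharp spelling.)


C#2: chromatic position 1 in octave 2 → absolute = 2×12 + 1 = 25
Transpose up 5: 25 + 5 = 30
30 = 2×12 + 6 → F# in octave 2
Result = F#2


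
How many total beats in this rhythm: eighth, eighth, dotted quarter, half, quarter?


Working:
Beat values:
  eighth = 0.5 beats
  eighth = 0.5 beats
  dotted quarter = 1.5 beats
  half = 2 beats
  quarter = 1 beat
Sum = 0.5 + 0.5 + 1.5 + 2 + 1
= 5.5 beats


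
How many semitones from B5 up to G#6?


Absolute semitone position = octave×12 + chromatic position
B5: 5×12 + 11 = 71
G#6: 6×12 + 8 = 80
Difference = 80 - 71 = 9
= 9 semitones


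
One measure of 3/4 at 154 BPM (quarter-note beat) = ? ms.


Reasoning:
Quarter-note beat duration = 60000 / 154 ms
Beats per measure (3/4) = 3
One measure = 3 × 60000 / 154 = 180000 / 154 ms
= 1168.8 ms


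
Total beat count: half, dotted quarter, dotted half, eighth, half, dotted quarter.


Beat values:
  half = 2 beats
  dotted quarter = 1.5 beats
  dotted half = 3 beats
  eighth = 0.5 beats
  half = 2 beats
  dotted quarter = 1.5 beats
Sum = 2 + 1.5 + 3 + 0.5 + 2 + 1.5
= 10.5 beats


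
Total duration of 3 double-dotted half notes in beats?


Reasoning:
Base half note = 2 beats
Dot 1 adds half the previous value: +1
Dot 2 adds half the previous value: +1/2
One double-dotted half = 2 + 1 + 1/2 = 7/2
3 of them = 3 × 7/2 = 21/2
= 21/2 beats


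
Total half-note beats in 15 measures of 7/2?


Time signature 7/2: the bottom number 2 means the half note gets one count
The top number 7 means 7 half-note beats per measure
Total = 7 × 15 measures
= 105 half-note beats


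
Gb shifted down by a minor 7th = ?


Reasoning:
minor 7th: 7 letter names, 10 semitones
Letter: G - 6 → A
Pitch: Gb - 10 semitones, spelled as an A → Ab
= Ab


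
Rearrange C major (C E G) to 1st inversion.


Step by step:
Root position: C E G
1st inversion: move root up an octave
Bass note: E
Notes (bottom to top) = E G C


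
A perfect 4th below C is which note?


A 4th spans 4 letter names, so from C we land on G
A perfect 4th = 5 semitones below C
Spell G at that pitch: G
= G


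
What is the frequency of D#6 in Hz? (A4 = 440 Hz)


f = 440 × 2^(n/12) where n = semitones from A4
D#6: 18 semitones from A4
f = 440 × 2^(18/12)
f = 1244.51 Hz


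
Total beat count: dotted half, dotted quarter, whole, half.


Let's work it out.
Beat values:
  dotted half = 3 beats
  dotted quarter = 1.5 beats
  whole = 4 beats
  half = 2 beats
Sum = 3 + 1.5 + 4 + 2
= 10.5 beats


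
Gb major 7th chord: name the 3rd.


Major 7th chord = root + major 3rd + perfect 5th + major 7th
Seventh chords stack in thirds, so the letter names are G-B-D-F
Root: Gb
Major 3rd above Gb: Bb
Perfect 5th above Gb: Db
Major 7th above Gb: F
The 3rd = Bb


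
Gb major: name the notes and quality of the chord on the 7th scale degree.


Step by step:
Gb major scale: Gb Ab Bb Cb Db Eb F
Diatonic triad on degree 7 stacks scale notes 7, 2, 4: F Ab Cb
F→Ab = 3 semitones; F→Cb = 6 semitones → diminished triad
= F Ab Cb (diminished)


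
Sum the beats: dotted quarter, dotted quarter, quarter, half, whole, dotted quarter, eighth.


Step by step:
Beat values:
  dotted quarter = 1.5 beats
  dotted quarter = 1.5 beats
  quarter = 1 beat
  half = 2 beats
  whole = 4 beats
  dotted quarter = 1.5 beats
  eighth = 0.5 beats
Sum = 1.5 + 1.5 + 1 + 2 + 4 + 1.5 + 0.5
= 12 beats


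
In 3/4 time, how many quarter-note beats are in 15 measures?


Time signature 3/4: the bottom number 4 means the quarter note gets one count
The top number 3 means 3 quarter-note beats per measure
Total = 3 × 15 measures
= 45 quarter-note beats


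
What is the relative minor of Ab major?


The relative minor shares the major's key signature and starts on its 6th degree
6th degree = a major 6th above the tonic; a major 6th above Ab is F
→ relative minor of Ab major is F minor
= F minor


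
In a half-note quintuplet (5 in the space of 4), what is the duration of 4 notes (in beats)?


Reasoning:
Quintuplet: 5 notes occupy the space of 4 half notes
Space = 4 × 2 = 8 beats
Each quintuplet note = 8 / 5 = 8/5 beats
4 notes = 4 × 8/5 = 32/5
= 32/5 beats


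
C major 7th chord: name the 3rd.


Major 7th chord = root + major 3rd + perfect 5th + major 7th
Seventh chords stack in thirds, so the letter names are C-E-G-B
Root: C
Major 3rd above C: E
Perfect 5th above C: G
Major 7th above C: B
The 3rd = E


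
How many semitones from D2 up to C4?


Solution.
Absolute semitone position = octave×12 + chromatic position
D2: 2×12 + 2 = 26
C4: 4×12 + 0 = 48
Difference = 48 - 26 = 22
= 22 semitones


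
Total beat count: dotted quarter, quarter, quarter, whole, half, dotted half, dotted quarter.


Solution.
Beat values:
  dotted quarter = 1.5 beats
  quarter = 1 beat
  quarter = 1 beat
  whole = 4 beats
  half = 2 beats
  dotted half = 3 beats
  dotted quarter = 1.5 beats
Sum = 1.5 + 1 + 1 + 4 + 2 + 3 + 1.5
= 14 beats


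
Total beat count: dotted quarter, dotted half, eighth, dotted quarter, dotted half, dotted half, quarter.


Working:
Beat values:
  dotted quarter = 1.5 beats
  dotted half = 3 beats
  eighth = 0.5 beats
  dotted quarter = 1.5 beats
  dotted half = 3 beats
  dotted half = 3 beats
  quarter = 1 beat
Sum = 1.5 + 3 + 0.5 + 1.5 + 3 + 3 + 1
= 13.5 beats


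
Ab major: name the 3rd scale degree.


Major scale pattern: W-W-H-W-W-W-H (2-2-1-2-2-2-1 semitones)
Starting from Ab:
  Ab + 2 semitones → Bb
  Bb + 2 semitones → C
  C + 1 semitone → Db
  Db + 2 semitones → Eb
  Eb + 2 semitones → F
  F + 2 semitones → G
  G + 1 semitone → Ab
Scale: Ab Bb C Db Eb F G
Degree 3 = C


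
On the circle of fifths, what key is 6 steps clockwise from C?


Each clockwise step on the circle of fifths moves up a perfect 5th
From C: C → G → D → A → E → B → F#/Gb
= F#/Gb


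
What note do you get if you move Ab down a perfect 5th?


Working:
perfect 5th: 5 letter names, 7 semitones
Letter: A - 4 → D
Pitch: Ab - 7 semitones, spelled as a D → Db
= Db


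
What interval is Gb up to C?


Step by step:
Letter names: G → C spans 4 letter names → a 4th
Semitones: Gb → C = 6 half-steps
A 4th of 6 semitones is an augmented 4th
= augmented 4th


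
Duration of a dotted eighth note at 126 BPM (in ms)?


Working:
One quarter-note beat = 60000 / BPM = 60000 / 126 ms
Dotted eighth note = 3/4 × quarter note
Duration = 3/4 × 60000 / 126 = 45000 / 126
= 357.1 ms


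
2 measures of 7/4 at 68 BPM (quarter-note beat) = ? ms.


Step by step:
Quarter-note beat duration = 60000 / 68 ms
Beats per measure (7/4) = 7
One measure = 7 × 60000 / 68 = 420000 / 68 ms
2 measures = 2 × 420000 / 68 = 840000 / 68
= 12352.9 ms


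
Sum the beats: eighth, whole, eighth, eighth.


Beat values:
  eighth = 0.5 beats
  whole = 4 beats
  eighth = 0.5 beats
  eighth = 0.5 beats
Sum = 0.5 + 4 + 0.5 + 0.5
= 5.5 beats


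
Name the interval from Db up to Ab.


Letter names: D → A spans 5 letter names → a 5th
Semitones: Db → Ab = 7 half-steps
A 5th of 7 semitones is a perfect 5th
= perfect 5th


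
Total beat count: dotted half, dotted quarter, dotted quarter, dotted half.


Let's work it out.
Beat values:
  dotted half = 3 beats
  dotted quarter = 1.5 beats
  dotted quarter = 1.5 beats
  dotted half = 3 beats
Sum = 3 + 1.5 + 1.5 + 3
= 9 beats


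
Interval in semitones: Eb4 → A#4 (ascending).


Reasoning:
Absolute semitone position = octave×12 + chromatic position
Eb4: 4×12 + 3 = 51
A#4: 4×12 + 10 = 58
Difference = 58 - 51 = 7
= 7 semitones


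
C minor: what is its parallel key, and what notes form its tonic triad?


Step by step:
Parallel keys share the same tonic but differ in mode
C minor → parallel is C major
Tonic triad of C major = C E G
= C major; triad = C E G


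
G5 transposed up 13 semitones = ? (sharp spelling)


G5: chromatic position 7 in octave 5 → absolute = 5×12 + 7 = 67
Transpose up 13: 67 + 13 = 80
80 = 6×12 + 8 → G# in octave 6
Result = G#6


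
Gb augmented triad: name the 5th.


Let's work it out.
Augmented triad = root + major 3rd (4 semitones) + augmented 5th (8 semitones)
A triad on Gb stacks thirds, so the chord tones use letter names G-B-D
Root: Gb
Major 3rd above Gb: Bb
Augmented 5th above Gb: D
The 5th = D


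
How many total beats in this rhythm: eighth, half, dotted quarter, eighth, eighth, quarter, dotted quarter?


Beat values:
  eighth = 0.5 beats
  half = 2 beats
  dotted quarter = 1.5 beats
  eighth = 0.5 beats
  eighth = 0.5 beats
  quarter = 1 beat
  dotted quarter = 1.5 beats
Sum = 0.5 + 2 + 1.5 + 0.5 + 0.5 + 1 + 1.5
= 7.5 beats


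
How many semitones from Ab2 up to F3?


Absolute semitone position = octave×12 + chromatic position
Ab2: 2×12 + 8 = 32
F3: 3×12 + 5 = 41
Difference = 41 - 32 = 9
= 9 semitones


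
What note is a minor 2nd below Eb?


Step by step:
A 2nd spans 2 letter names, so from E we land on D
A minor 2nd = 1 semitone below Eb
Spell D at that pitch: D
= D


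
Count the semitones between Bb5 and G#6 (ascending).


Step by step:
Absolute semitone position = octave×12 + chromatic position
Bb5: 5×12 + 10 = 70
G#6: 6×12 + 8 = 80
Difference = 80 - 70 = 10
= 10 semitones


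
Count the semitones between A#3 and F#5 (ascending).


Solution.
Absolute semitone position = octave×12 + chromatic position
A#3: 3×12 + 10 = 46
F#5: 5×12 + 6 = 66
Difference = 66 - 46 = 20
= 20 semitones


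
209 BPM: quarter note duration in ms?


One quarter-note beat = 60000 / BPM = 60000 / 209 ms
Duration = 60000 / 209
= 287.1 ms


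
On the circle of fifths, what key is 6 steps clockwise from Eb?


Reasoning:
Each clockwise step on the circle of fifths moves up a perfect 5th
From Eb: Eb → Bb → F → C → G → D → A
= A


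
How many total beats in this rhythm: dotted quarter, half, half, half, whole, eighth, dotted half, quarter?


Solution.
Beat values:
  dotted quarter = 1.5 beats
  half = 2 beats
  half = 2 beats
  half = 2 beats
  whole = 4 beats
  eighth = 0.5 beats
  dotted half = 3 beats
  quarter = 1 beat
Sum = 1.5 + 2 + 2 + 2 + 4 + 0.5 + 3 + 1
= 16 beats


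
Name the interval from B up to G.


Let's work it out.
Letter names: B → G spans 6 letter names → a 6th
Semitones: B → G = 8 half-steps
A 6th of 8 semitones is a minor 6th
= minor 6th


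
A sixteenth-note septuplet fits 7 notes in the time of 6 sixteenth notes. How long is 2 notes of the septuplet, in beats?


Let's work it out.
Septuplet: 7 notes occupy the space of 6 sixteenth notes
Space = 6 × 1/4 = 3/2 beats
Each septuplet note = 3/2 / 7 = 3/14 beats
2 notes = 2 × 3/14 = 3/7
= 3/7 beats


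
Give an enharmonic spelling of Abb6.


Let's work it out.
Enharmonic notes sound the same pitch but are spelled with different letter names
Abb and G name the same pitch class
= G6


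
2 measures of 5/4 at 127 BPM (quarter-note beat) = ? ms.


Reasoning:
Quarter-note beat duration = 60000 / 127 ms
Beats per measure (5/4) = 5
One measure = 5 × 60000 / 127 = 300000 / 127 ms
2 measures = 2 × 300000 / 127 = 600000 / 127
= 4724.4 ms


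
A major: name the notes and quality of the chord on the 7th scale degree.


Step by step:
A major scale: A B C# D E F# G#
Diatonic triad on degree 7 stacks scale notes 7, 2, 4: G# B D
G#→B = 3 semitones; G#→D = 6 semitones → diminished triad
= G# B D (diminished)


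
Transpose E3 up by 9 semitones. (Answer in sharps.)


Step by step:
E3: chromatic position 4 in octave 3 → absolute = 3×12 + 4 = 40
Transpose up 9: 40 + 9 = 49
49 = 4×12 + 1 → C# in octave 4
Result = C#4


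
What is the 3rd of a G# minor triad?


Solution.
Minor triad = root + minor 3rd (3 semitones) + perfect 5th (7 semitones)
A triad on G# stacks thirds, so the chord tones use letter names G-B-D
Root: G#
Minor 3rd above G#: B
Perfect 5th above G#: D#
The 3rd = B


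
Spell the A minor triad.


Solution.
Minor triad = root + minor 3rd (3 semitones) + perfect 5th (7 semitones)
A triad on A stacks thirds, so the chord tones use letter names A-C-E
Root: A
Minor 3rd above A: C
Perfect 5th above A: E
Chord = A C E


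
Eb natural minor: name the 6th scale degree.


Let's work it out.
Natural minor scale pattern: W-H-W-W-H-W-W (2-1-2-2-1-2-2 semitones)
Starting from Eb:
  Eb + 2 semitones → F
  F + 1 semitone → Gb
  Gb + 2 semitones → Ab
  Ab + 2 semitones → Bb
  Bb + 1 semitone → Cb
  Cb + 2 semitones → Db
  Db + 2 semitones → Eb
Scale: Eb F Gb Ab Bb Cb Db
Degree 6 = Cb


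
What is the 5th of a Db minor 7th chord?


Working:
Minor 7th chord = root + minor 3rd + perfect 5th + minor 7th
Seventh chords stack in thirds, so the letter names are D-F-A-C
Root: Db
Minor 3rd above Db: Fb
Perfect 5th above Db: Ab
Minor 7th above Db: Cb
The 5th = Ab


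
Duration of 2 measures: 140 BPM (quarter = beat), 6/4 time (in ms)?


Reasoning:
Quarter-note beat duration = 60000 / 140 ms
Beats per measure (6/4) = 6
One measure = 6 × 60000 / 140 = 360000 / 140 ms
2 measures = 2 × 360000 / 140 = 720000 / 140
= 5142.9 ms


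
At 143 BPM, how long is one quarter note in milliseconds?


One quarter-note beat = 60000 / BPM = 60000 / 143 ms
Duration = 60000 / 143
= 419.6 ms


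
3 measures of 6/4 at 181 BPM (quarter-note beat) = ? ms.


Working:
Quarter-note beat duration = 60000 / 181 ms
Beats per measure (6/4) = 6
One measure = 6 × 60000 / 181 = 360000 / 181 ms
3 measures = 3 × 360000 / 181 = 1080000 / 181
= 5966.9 ms


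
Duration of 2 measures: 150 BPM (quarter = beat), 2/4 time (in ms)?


Step by step:
Quarter-note beat duration = 60000 / 150 ms
Beats per measure (2/4) = 2
One measure = 2 × 60000 / 150 = 120000 / 150 ms
2 measures = 2 × 120000 / 150 = 240000 / 150
= 1600.0 ms


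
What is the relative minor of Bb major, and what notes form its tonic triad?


The relative minor shares the major's key signature and starts on its 6th degree
6th degree = a major 6th above the tonic; a major 6th above Bb is G
→ relative minor of Bb major is G minor
Tonic triad of G minor = root + minor 3rd + perfect 5th = G Bb D
= G minor; triad = G Bb D


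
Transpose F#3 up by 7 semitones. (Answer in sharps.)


Step by step:
F#3: chromatic position 6 in octave 3 → absolute = 3×12 + 6 = 42
Transpose up 7: 42 + 7 = 49
49 = 4×12 + 1 → C# in octave 4
Result = C#4


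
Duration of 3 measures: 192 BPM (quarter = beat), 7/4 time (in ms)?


Quarter-note beat duration = 60000 / 192 ms
Beats per measure (7/4) = 7
One measure = 7 × 60000 / 192 = 420000 / 192 ms
3 measures = 3 × 420000 / 192 = 1260000 / 192
= 6562.5 ms


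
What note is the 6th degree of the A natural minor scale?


Step by step:
Natural minor scale pattern: W-H-W-W-H-W-W (2-1-2-2-1-2-2 semitones)
Starting from A:
  A + 2 semitones → B
  B + 1 semitone → C
  C + 2 semitones → D
  D + 2 semitones → E
  E + 1 semitone → F
  F + 2 semitones → G
  G + 2 semitones → A
Scale: A B C D E F G
Degree 6 = F


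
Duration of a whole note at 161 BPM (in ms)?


Let's work it out.
One quarter-note beat = 60000 / BPM = 60000 / 161 ms
Whole note = 4 × quarter note
Duration = 4 × 60000 / 161 = 240000 / 161
= 1490.7 ms


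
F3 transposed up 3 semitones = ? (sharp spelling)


F3: chromatic position 5 in octave 3 → absolute = 3×12 + 5 = 41
Transpose up 3: 41 + 3 = 44
44 = 3×12 + 8 → G# in octave 3
Result = G#3


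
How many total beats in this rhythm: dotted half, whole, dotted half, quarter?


Working:
Beat values:
  dotted half = 3 beats
  whole = 4 beats
  dotted half = 3 beats
  quarter = 1 beat
Sum = 3 + 4 + 3 + 1
= 11 beats


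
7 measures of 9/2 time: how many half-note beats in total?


Time signature 9/2: the bottom number 2 means the half note gets one count
The top number 9 means 9 half-note beats per measure
Total = 9 × 7 measures
= 63 half-note beats


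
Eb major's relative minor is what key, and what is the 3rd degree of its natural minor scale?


The relative minor shares the major's key signature and starts on its 6th degree
6th degree = a major 6th above the tonic; a major 6th above Eb is C
→ relative minor of Eb major is C minor
C natural minor scale: C D Eb F G Ab Bb
= C minor; 3rd degree = Eb


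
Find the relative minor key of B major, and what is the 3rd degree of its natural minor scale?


Working:
The relative minor shares the major's key signature and starts on its 6th degree
6th degree = a major 6th above the tonic; a major 6th above B is G#
→ relative minor of B major is G# minor
G# natural minor scale: G# A# B C# D# E F#
= G# minor; 3rd degree = B


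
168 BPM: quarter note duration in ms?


Step by step:
One quarter-note beat = 60000 / BPM = 60000 / 168 ms
Duration = 60000 / 168
= 357.1 ms


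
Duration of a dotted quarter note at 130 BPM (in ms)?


Let's work it out.
One quarter-note beat = 60000 / BPM = 60000 / 130 ms
Dotted quarter note = 3/2 × quarter note
Duration = 3/2 × 60000 / 130 = 90000 / 130
= 692.3 ms


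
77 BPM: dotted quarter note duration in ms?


Step by step:
One quarter-note beat = 60000 / BPM = 60000 / 77 ms
Dotted quarter note = 3/2 × quarter note
Duration = 3/2 × 60000 / 77 = 90000 / 77
= 1168.8 ms


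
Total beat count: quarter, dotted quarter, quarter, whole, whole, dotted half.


Reasoning:
Beat values:
  quarter = 1 beat
  dotted quarter = 1.5 beats
  quarter = 1 beat
  whole = 4 beats
  whole = 4 beats
  dotted half = 3 beats
Sum = 1 + 1.5 + 1 + 4 + 4 + 3
= 14.5 beats


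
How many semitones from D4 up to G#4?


Absolute semitone position = octave×12 + chromatic position
D4: 4×12 + 2 = 50
G#4: 4×12 + 8 = 56
Difference = 56 - 50 = 6
= 6 semitones


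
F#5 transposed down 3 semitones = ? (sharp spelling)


Step by step:
F#5: chromatic position 6 in octave 5 → absolute = 5×12 + 6 = 66
Transpose down 3: 66 - 3 = 63
63 = 5×12 + 3 → D# in octave 5
Result = D#5


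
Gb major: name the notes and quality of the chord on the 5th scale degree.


Solution.
Gb major scale: Gb Ab Bb Cb Db Eb F
Diatonic triad on degree 5 stacks scale notes 5, 7, 2: Db F Ab
Db→F = 4 semitones; Db→Ab = 7 semitones → major triad
= Db F Ab (major)


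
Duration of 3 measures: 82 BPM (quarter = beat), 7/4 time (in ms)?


Working:
Quarter-note beat duration = 60000 / 82 ms
Beats per measure (7/4) = 7
One measure = 7 × 60000 / 82 = 420000 / 82 ms
3 measures = 3 × 420000 / 82 = 1260000 / 82
= 15365.9 ms


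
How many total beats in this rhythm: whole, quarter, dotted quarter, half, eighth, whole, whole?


Beat values:
  whole = 4 beats
  quarter = 1 beat
  dotted quarter = 1.5 beats
  half = 2 beats
  eighth = 0.5 beats
  whole = 4 beats
  whole = 4 beats
Sum = 4 + 1 + 1.5 + 2 + 0.5 + 4 + 4
= 17 beats


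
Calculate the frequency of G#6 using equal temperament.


f = 440 × 2^(n/12) where n = semitones from A4
G#6: 23 semitones from A4
f = 440 × 2^(23/12)
f = 1661.22 Hz


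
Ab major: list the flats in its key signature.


Reasoning:
Flat major keys: C(0), F(1), Bb(2), Eb(3), Ab(4), Db(5), Gb(6), Cb(7)
Ab major has 4 flats
Order of flats: Bb Eb Ab Db Gb Cb Fb → first 4: Bb, Eb, Ab, Db
= Bb, Eb, Ab, Db


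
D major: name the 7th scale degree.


Solution.
Major scale pattern: W-W-H-W-W-W-H (2-2-1-2-2-2-1 semitones)
Starting from D:
  D + 2 semitones → E
  E + 2 semitones → F#
  F# + 1 semitone → G
  G + 2 semitones → A
  A + 2 semitones → B
  B + 2 semitones → C#
  C# + 1 semitone → D
Scale: D E F# G A B C#
Degree 7 = C#


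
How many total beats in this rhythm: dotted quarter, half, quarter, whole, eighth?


Beat values:
  dotted quarter = 1.5 beats
  half = 2 beats
  quarter = 1 beat
  whole = 4 beats
  eighth = 0.5 beats
Sum = 1.5 + 2 + 1 + 4 + 0.5
= 9 beats


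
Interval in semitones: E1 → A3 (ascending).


Absolute semitone position = octave×12 + chromatic position
E1: 1×12 + 4 = 16
A3: 3×12 + 9 = 45
Difference = 45 - 16 = 29
= 29 semitones


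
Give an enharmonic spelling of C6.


Step by step:
Enharmonic notes sound the same pitch but are spelled with different letter names
C and Dbb name the same pitch class
= Dbb6


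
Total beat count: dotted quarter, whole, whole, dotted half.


Beat values:
  dotted quarter = 1.5 beats
  whole = 4 beats
  whole = 4 beats
  dotted half = 3 beats
Sum = 1.5 + 4 + 4 + 3
= 12.5 beats


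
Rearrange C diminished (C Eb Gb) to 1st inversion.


Root position: C Eb Gb
1st inversion: move root up an octave
Bass note: Eb
Notes (bottom to top) = Eb Gb C


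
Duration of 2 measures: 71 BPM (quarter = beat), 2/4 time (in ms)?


Working:
Quarter-note beat duration = 60000 / 71 ms
Beats per measure (2/4) = 2
One measure = 2 × 60000 / 71 = 120000 / 71 ms
2 measures = 2 × 120000 / 71 = 240000 / 71
= 3380.3 ms


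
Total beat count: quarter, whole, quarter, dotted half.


Step by step:
Beat values:
  quarter = 1 beat
  whole = 4 beats
  quarter = 1 beat
  dotted half = 3 beats
Sum = 1 + 4 + 1 + 3
= 9 beats


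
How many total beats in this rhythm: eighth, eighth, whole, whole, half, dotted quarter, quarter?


Reasoning:
Beat values:
  eighth = 0.5 beats
  eighth = 0.5 beats
  whole = 4 beats
  whole = 4 beats
  half = 2 beats
  dotted quarter = 1.5 beats
  quarter = 1 beat
Sum = 0.5 + 0.5 + 4 + 4 + 2 + 1.5 + 1
= 13.5 beats


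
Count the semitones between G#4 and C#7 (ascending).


Step by step:
Absolute semitone position = octave×12 + chromatic position
G#4: 4×12 + 8 = 56
C#7: 7×12 + 1 = 85
Difference = 85 - 56 = 29
= 29 semitones


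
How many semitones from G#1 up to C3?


Let's work it out.
Absolute semitone position = octave×12 + chromatic position
G#1: 1×12 + 8 = 20
C3: 3×12 + 0 = 36
Difference = 36 - 20 = 16
= 16 semitones


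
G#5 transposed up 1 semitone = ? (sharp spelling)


Let's work it out.
G#5: chromatic position 8 in octave 5 → absolute = 5×12 + 8 = 68
Transpose up 1: 68 + 1 = 69
69 = 5×12 + 9 → A in octave 5
Result = A5


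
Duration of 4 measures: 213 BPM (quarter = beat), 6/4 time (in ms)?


Quarter-note beat duration = 60000 / 213 ms
Beats per measure (6/4) = 6
One measure = 6 × 60000 / 213 = 360000 / 213 ms
4 measures = 4 × 360000 / 213 = 1440000 / 213
= 6760.6 ms


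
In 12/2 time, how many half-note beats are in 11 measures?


Let's work it out.
Time signature 12/2: the bottom number 2 means the half note gets one count
The top number 12 means 12 half-note beats per measure
Total = 12 × 11 measures
= 132 half-note beats


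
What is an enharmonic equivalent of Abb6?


Reasoning:
Enharmonic notes sound the same pitch but are spelled with different letter names
Abb and G name the same pitch class
= G6


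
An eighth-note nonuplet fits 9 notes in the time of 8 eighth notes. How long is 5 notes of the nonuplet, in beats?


Step by step:
Nonuplet: 9 notes occupy the space of 8 eighth notes
Space = 8 × 1/2 = 4 beats
Each nonuplet note = 4 / 9 = 4/9 beats
5 notes = 5 × 4/9 = 20/9
= 20/9 beats


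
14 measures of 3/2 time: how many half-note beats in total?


Time signature 3/2: the bottom number 2 means the half note gets one count
The top number 3 means 3 half-note beats per measure
Total = 3 × 14 measures
= 42 half-note beats


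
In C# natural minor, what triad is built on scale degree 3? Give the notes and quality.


Solution.
C# natural minor scale: C# D# E F# G# A B
Diatonic triad on degree 3 stacks scale notes 3, 5, 7: E G# B
E→G# = 4 semitones; E→B = 7 semitones → major triad
= E G# B (major)


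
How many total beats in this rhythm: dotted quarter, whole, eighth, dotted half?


Beat values:
  dotted quarter = 1.5 beats
  whole = 4 beats
  eighth = 0.5 beats
  dotted half = 3 beats
Sum = 1.5 + 4 + 0.5 + 3
= 9 beats


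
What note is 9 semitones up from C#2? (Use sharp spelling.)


C#2: chromatic position 1 in octave 2 → absolute = 2×12 + 1 = 25
Transpose up 9: 25 + 9 = 34
34 = 2×12 + 10 → A# in octave 2
Result = A#2


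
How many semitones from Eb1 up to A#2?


Step by step:
Absolute semitone position = octave×12 + chromatic position
Eb1: 1×12 + 3 = 15
A#2: 2×12 + 10 = 34
Difference = 34 - 15 = 19
= 19 semitones


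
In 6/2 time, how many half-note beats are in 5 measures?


Reasoning:
Time signature 6/2: the bottom number 2 means the half note gets one count
The top number 6 means 6 half-note beats per measure
Total = 6 × 5 measures
= 30 half-note beats


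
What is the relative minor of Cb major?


Working:
The relative minor shares the major's key signature and starts on its 6th degree
6th degree = a major 6th above the tonic; a major 6th above Cb is Ab
→ relative minor of Cb major is Ab minor
= Ab minor


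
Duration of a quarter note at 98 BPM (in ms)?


Step by step:
One quarter-note beat = 60000 / BPM = 60000 / 98 ms
Duration = 60000 / 98
= 612.2 ms


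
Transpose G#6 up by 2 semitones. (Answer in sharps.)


Step by step:
G#6: chromatic position 8 in octave 6 → absolute = 6×12 + 8 = 80
Transpose up 2: 80 + 2 = 82
82 = 6×12 + 10 → A# in octave 6
Result = A#6


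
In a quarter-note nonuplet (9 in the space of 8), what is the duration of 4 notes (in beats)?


Nonuplet: 9 notes occupy the space of 8 quarter notes
Space = 8 × 1 = 8 beats
Each nonuplet note = 8 / 9 = 8/9 beats
4 notes = 4 × 8/9 = 32/9
= 32/9 beats


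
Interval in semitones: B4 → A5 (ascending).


Solution.
Absolute semitone position = octave×12 + chromatic position
B4: 4×12 + 11 = 59
A5: 5×12 + 9 = 69
Difference = 69 - 59 = 10
= 10 semitones


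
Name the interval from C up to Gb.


Solution.
Letter names: C → G spans 5 letter names → a 5th
Semitones: C → Gb = 6 half-steps
A 5th of 6 semitones is a diminished 5th
= diminished 5th


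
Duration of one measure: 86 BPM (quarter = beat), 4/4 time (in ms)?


Working:
Quarter-note beat duration = 60000 / 86 ms
Beats per measure (4/4) = 4
One measure = 4 × 60000 / 86 = 240000 / 86 ms
= 2790.7 ms


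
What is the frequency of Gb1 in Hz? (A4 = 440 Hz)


f = 440 × 2^(n/12) where n = semitones from A4
Gb1: -39 semitones from A4
f = 440 × 2^(-39/12)
f = 46.25 Hz


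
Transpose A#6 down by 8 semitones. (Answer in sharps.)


A#6: chromatic position 10 in octave 6 → absolute = 6×12 + 10 = 82
Transpose down 8: 82 - 8 = 74
74 = 6×12 + 2 → D in octave 6
Result = D6


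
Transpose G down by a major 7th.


Let's work it out.
major 7th: 7 letter names, 11 semitones
Letter: G - 6 → A
Pitch: G - 11 semitones, spelled as an A → Ab
= Ab


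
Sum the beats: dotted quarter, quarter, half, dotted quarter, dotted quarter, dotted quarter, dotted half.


Beat values:
  dotted quarter = 1.5 beats
  quarter = 1 beat
  half = 2 beats
  dotted quarter = 1.5 beats
  dotted quarter = 1.5 beats
  dotted quarter = 1.5 beats
  dotted half = 3 beats
Sum = 1.5 + 1 + 2 + 1.5 + 1.5 + 1.5 + 3
= 12 beats


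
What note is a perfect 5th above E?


Step by step:
A 5th spans 5 letter names, so from E we land on B
A perfect 5th = 7 semitones above E
Spell B at that pitch: B
= B


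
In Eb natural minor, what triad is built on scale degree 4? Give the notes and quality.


Step by step:
Eb natural minor scale: Eb F Gb Ab Bb Cb Db
Diatonic triad on degree 4 stacks scale notes 4, 6, 1: Ab Cb Eb
Ab→Cb = 3 semitones; Ab→Eb = 7 semitones → minor triad
= Ab Cb Eb (minor)


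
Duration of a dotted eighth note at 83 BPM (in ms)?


Step by step:
One quarter-note beat = 60000 / BPM = 60000 / 83 ms
Dotted eighth note = 3/4 × quarter note
Duration = 3/4 × 60000 / 83 = 45000 / 83
= 542.2 ms


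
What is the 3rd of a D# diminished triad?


Step by step:
Diminished triad = root + minor 3rd (3 semitones) + diminished 5th (6 semitones)
A triad on D# stacks thirds, so the chord tones use letter names D-F-A
Root: D#
Minor 3rd above D#: F#
Diminished 5th above D#: A
The 3rd = F#


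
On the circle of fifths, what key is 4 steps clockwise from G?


Each clockwise step on the circle of fifths moves up a perfect 5th
From G: G → D → A → E → B
= B


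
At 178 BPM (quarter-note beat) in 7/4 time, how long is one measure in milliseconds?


Quarter-note beat duration = 60000 / 178 ms
Beats per measure (7/4) = 7
One measure = 7 × 60000 / 178 = 420000 / 178 ms
= 2359.6 ms


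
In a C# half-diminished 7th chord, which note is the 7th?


Step by step:
Half-diminished 7th chord = root + minor 3rd + diminished 5th + minor 7th
Seventh chords stack in thirds, so the letter names are C-E-G-B
Root: C#
Minor 3rd above C#: E
Diminished 5th above C#: G
Minor 7th above C#: B
The 7th = B


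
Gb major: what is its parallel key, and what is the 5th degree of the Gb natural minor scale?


Parallel keys share the same tonic but differ in mode
Gb major → parallel is Gb minor
Gb natural minor scale: Gb Ab Bbb Cb Db Ebb Fb
= Gb minor; 5th degree = Db


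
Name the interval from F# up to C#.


Reasoning:
Letter names: F → C spans 5 letter names → a 5th
Semitones: F# → C# = 7 half-steps
A 5th of 7 semitones is a perfect 5th
= perfect 5th


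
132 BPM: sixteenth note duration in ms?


Let's work it out.
One quarter-note beat = 60000 / BPM = 60000 / 132 ms
Sixteenth note = 1/4 × quarter note
Duration = 1/4 × 60000 / 132 = 15000 / 132
= 113.6 ms


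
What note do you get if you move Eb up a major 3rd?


major 3rd: 3 letter names, 4 semitones
Letter: E + 2 → G
Pitch: Eb + 4 semitones, spelled as a G → G
= G


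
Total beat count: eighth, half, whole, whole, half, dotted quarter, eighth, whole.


Working:
Beat values:
  eighth = 0.5 beats
  half = 2 beats
  whole = 4 beats
  whole = 4 beats
  half = 2 beats
  dotted quarter = 1.5 beats
  eighth = 0.5 beats
  whole = 4 beats
Sum = 0.5 + 2 + 4 + 4 + 2 + 1.5 + 0.5 + 4
= 18.5 beats


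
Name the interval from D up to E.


Working:
Letter names: D → E spans 2 letter names → a 2nd
Semitones: D → E = 2 half-steps
A 2nd of 2 semitones is a major 2nd
= major 2nd


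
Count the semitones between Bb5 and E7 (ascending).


Step by step:
Absolute semitone position = octave×12 + chromatic position
Bb5: 5×12 + 10 = 70
E7: 7×12 + 4 = 88
Difference = 88 - 70 = 18
= 18 semitones


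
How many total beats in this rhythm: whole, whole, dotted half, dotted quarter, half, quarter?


Reasoning:
Beat values:
  whole = 4 beats
  whole = 4 beats
  dotted half = 3 beats
  dotted quarter = 1.5 beats
  half = 2 beats
  quarter = 1 beat
Sum = 4 + 4 + 3 + 1.5 + 2 + 1
= 15.5 beats


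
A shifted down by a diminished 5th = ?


Let's work it out.
diminished 5th: 5 letter names, 6 semitones
Letter: A - 4 → D
Pitch: A - 6 semitones, spelled as a D → D#
= D#


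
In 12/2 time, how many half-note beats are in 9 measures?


Solution.
Time signature 12/2: the bottom number 2 means the half note gets one count
The top number 12 means 12 half-note beats per measure
Total = 12 × 9 measures
= 108 half-note beats


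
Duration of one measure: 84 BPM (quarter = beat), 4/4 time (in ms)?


Step by step:
Quarter-note beat duration = 60000 / 84 ms
Beats per measure (4/4) = 4
One measure = 4 × 60000 / 84 = 240000 / 84 ms
= 2857.1 ms


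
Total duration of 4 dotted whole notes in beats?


Working:
Base whole note = 4 beats
Dot 1 adds half the previous value: +2
One dotted whole = 4 + 2 = 6
4 of them = 4 × 6 = 24
= 24 beats


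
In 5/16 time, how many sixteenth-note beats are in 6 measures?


Let's work it out.
Time signature 5/16: the bottom number 16 means the sixteenth note gets one count
The top number 5 means 5 sixteenth-note beats per measure
Total = 5 × 6 measures
= 30 sixteenth-note beats


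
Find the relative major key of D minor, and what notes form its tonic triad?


Solution.
The relative major shares the key signature and is a minor 3rd above the minor tonic
A minor 3rd above D is F
→ relative major of D minor is F major
Tonic triad of F major = root + major 3rd + perfect 5th = F A C
= F major; triad = F A C


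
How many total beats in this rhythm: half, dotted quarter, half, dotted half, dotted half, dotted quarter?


Step by step:
Beat values:
  half = 2 beats
  dotted quarter = 1.5 beats
  half = 2 beats
  dotted half = 3 beats
  dotted half = 3 beats
  dotted quarter = 1.5 beats
Sum = 2 + 1.5 + 2 + 3 + 3 + 1.5
= 13 beats


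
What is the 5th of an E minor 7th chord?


Solution.
Minor 7th chord = root + minor 3rd + perfect 5th + minor 7th
Seventh chords stack in thirds, so the letter names are E-G-B-D
Root: E
Minor 3rd above E: G
Perfect 5th above E: B
Minor 7th above E: D
The 5th = B


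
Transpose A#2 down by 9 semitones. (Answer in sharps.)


Reasoning:
A#2: chromatic position 10 in octave 2 → absolute = 2×12 + 10 = 34
Transpose down 9: 34 - 9 = 25
25 = 2×12 + 1 → C# in octave 2
Result = C#2


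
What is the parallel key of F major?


Let's work it out.
Parallel keys share the same tonic but differ in mode
F major → parallel is F minor
= F minor


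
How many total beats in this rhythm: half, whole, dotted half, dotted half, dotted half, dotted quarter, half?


Reasoning:
Beat values:
  half = 2 beats
  whole = 4 beats
  dotted half = 3 beats
  dotted half = 3 beats
  dotted half = 3 beats
  dotted quarter = 1.5 beats
  half = 2 beats
Sum = 2 + 4 + 3 + 3 + 3 + 1.5 + 2
= 18.5 beats


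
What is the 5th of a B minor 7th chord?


Let's work it out.
Minor 7th chord = root + minor 3rd + perfect 5th + minor 7th
Seventh chords stack in thirds, so the letter names are B-D-F-A
Root: B
Minor 3rd above B: D
Perfect 5th above B: F#
Minor 7th above B: A
The 5th = F#


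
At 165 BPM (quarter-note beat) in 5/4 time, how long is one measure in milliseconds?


Working:
Quarter-note beat duration = 60000 / 165 ms
Beats per measure (5/4) = 5
One measure = 5 × 60000 / 165 = 300000 / 165 ms
= 1818.2 ms


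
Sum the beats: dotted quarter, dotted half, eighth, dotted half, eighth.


Solution.
Beat values:
  dotted quarter = 1.5 beats
  dotted half = 3 beats
  eighth = 0.5 beats
  dotted half = 3 beats
  eighth = 0.5 beats
Sum = 1.5 + 3 + 0.5 + 3 + 0.5
= 8.5 beats


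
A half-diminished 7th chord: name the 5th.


Step by step:
Half-diminished 7th chord = root + minor 3rd + diminished 5th + minor 7th
Seventh chords stack in thirds, so the letter names are A-C-E-G
Root: A
Minor 3rd above A: C
Diminished 5th above A: Eb
Minor 7th above A: G
The 5th = Eb


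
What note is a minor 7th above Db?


Working:
A 7th spans 7 letter names, so from D we land on C
A minor 7th = 10 semitones above Db
Spell C at that pitch: Cb
= Cb


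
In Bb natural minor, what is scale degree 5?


Step by step:
Natural minor scale pattern: W-H-W-W-H-W-W (2-1-2-2-1-2-2 semitones)
Starting from Bb:
  Bb + 2 semitones → C
  C + 1 semitone → Db
  Db + 2 semitones → Eb
  Eb + 2 semitones → F
  F + 1 semitone → Gb
  Gb + 2 semitones → Ab
  Ab + 2 semitones → Bb
Scale: Bb C Db Eb F Gb Ab
Degree 5 = F


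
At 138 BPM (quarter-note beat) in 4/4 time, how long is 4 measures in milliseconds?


Let's work it out.
Quarter-note beat duration = 60000 / 138 ms
Beats per measure (4/4) = 4
One measure = 4 × 60000 / 138 = 240000 / 138 ms
4 measures = 4 × 240000 / 138 = 960000 / 138
= 6956.5 ms


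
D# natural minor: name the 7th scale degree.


Natural minor scale pattern: W-H-W-W-H-W-W (2-1-2-2-1-2-2 semitones)
Starting from D#:
  D# + 2 semitones → E#
  E# + 1 semitone → F#
  F# + 2 semitones → G#
  G# + 2 semitones → A#
  A# + 1 semitone → B
  B + 2 semitones → C#
  C# + 2 semitones → D#
Scale: D# E# F# G# A# B C#
Degree 7 = C#


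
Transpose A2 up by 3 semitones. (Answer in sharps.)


Step by step:
A2: chromatic position 9 in octave 2 → absolute = 2×12 + 9 = 33
Transpose up 3: 33 + 3 = 36
36 = 3×12 + 0 → C in octave 3
Result = C3


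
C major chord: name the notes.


Reasoning:
Major triad = root + major 3rd (4 semitones) + perfect 5th (7 semitones)
A triad on C stacks thirds, so the chord tones use letter names C-E-G
Root: C
Major 3rd above C: E
Perfect 5th above C: G
Chord = C E G


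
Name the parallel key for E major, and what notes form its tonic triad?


Reasoning:
Parallel keys share the same tonic but differ in mode
E major → parallel is E minor
Tonic triad of E minor = E G B
= E minor; triad = E G B


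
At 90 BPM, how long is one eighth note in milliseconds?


Reasoning:
One quarter-note beat = 60000 / BPM = 60000 / 90 ms
Eighth note = 1/2 × quarter note
Duration = 1/2 × 60000 / 90 = 30000 / 90
= 333.3 ms


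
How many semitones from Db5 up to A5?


Let's work it out.
Absolute semitone position = octave×12 + chromatic position
Db5: 5×12 + 1 = 61
A5: 5×12 + 9 = 69
Difference = 69 - 61 = 8
= 8 semitones


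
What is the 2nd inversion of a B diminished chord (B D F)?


Solution.
Root position: B D F
2nd inversion: move root and 3rd up an octave
Bass note: F
Notes (bottom to top) = F B D


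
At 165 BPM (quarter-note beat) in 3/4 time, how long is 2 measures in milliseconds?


Reasoning:
Quarter-note beat duration = 60000 / 165 ms
Beats per measure (3/4) = 3
One measure = 3 × 60000 / 165 = 180000 / 165 ms
2 measures = 2 × 180000 / 165 = 360000 / 165
= 2181.8 ms


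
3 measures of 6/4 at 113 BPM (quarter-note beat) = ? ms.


Quarter-note beat duration = 60000 / 113 ms
Beats per measure (6/4) = 6
One measure = 6 × 60000 / 113 = 360000 / 113 ms
3 measures = 3 × 360000 / 113 = 1080000 / 113
= 9557.5 ms


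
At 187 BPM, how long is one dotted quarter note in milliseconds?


Working:
One quarter-note beat = 60000 / BPM = 60000 / 187 ms
Dotted quarter note = 3/2 × quarter note
Duration = 3/2 × 60000 / 187 = 90000 / 187
= 481.3 ms


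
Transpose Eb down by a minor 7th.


minor 7th: 7 letter names, 10 semitones
Letter: E - 6 → F
Pitch: Eb - 10 semitones, spelled as an F → F
= F


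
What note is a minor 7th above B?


Reasoning:
A 7th spans 7 letter names, so from B we land on A
A minor 7th = 10 semitones above B
Spell A at that pitch: A
= A


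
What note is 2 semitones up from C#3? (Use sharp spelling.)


Step by step:
C#3: chromatic position 1 in octave 3 → absolute = 3×12 + 1 = 37
Transpose up 2: 37 + 2 = 39
39 = 3×12 + 3 → D# in octave 3
Result = D#3


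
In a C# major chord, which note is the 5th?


Solution.
Major triad = root + major 3rd (4 semitones) + perfect 5th (7 semitones)
A triad on C# stacks thirds, so the chord tones use letter names C-E-G
Root: C#
Major 3rd above C#: E#
Perfect 5th above C#: G#
The 5th = G#


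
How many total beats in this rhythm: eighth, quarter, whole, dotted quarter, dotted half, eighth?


Reasoning:
Beat values:
  eighth = 0.5 beats
  quarter = 1 beat
  whole = 4 beats
  dotted quarter = 1.5 beats
  dotted half = 3 beats
  eighth = 0.5 beats
Sum = 0.5 + 1 + 4 + 1.5 + 3 + 0.5
= 10.5 beats
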